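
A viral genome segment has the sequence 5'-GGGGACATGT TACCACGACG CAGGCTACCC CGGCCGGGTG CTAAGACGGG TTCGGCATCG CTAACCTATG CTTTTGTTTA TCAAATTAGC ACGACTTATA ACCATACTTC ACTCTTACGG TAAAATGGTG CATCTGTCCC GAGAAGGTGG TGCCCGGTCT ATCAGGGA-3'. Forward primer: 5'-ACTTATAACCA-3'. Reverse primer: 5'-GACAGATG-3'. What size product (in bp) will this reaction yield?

45 bp

The forward primer matches the template at positions 94–104.
Reverse complement of the reverse primer: CATCTGTC. This occurs on the top strand at positions 131–138.
The product runs from position 94 to position 138, so its length is 138 − 94 + 1 = 45 bp.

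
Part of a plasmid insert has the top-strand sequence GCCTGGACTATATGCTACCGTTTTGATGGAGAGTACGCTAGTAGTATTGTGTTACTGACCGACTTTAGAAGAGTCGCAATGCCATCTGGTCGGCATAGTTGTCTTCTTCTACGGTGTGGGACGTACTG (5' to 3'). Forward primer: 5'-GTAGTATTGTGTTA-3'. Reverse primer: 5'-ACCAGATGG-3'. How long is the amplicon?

Scanning the template, GTAGTATTGTGTTA occurs at positions 41–54; this primer anneals to the bottom strand there with its 3' end pointing downstream.
The reverse primer's reverse complement is CCATCTGGT, which matches the template at positions 82–90.
Amplicon spans positions 41–90: 50 bp.

50 bp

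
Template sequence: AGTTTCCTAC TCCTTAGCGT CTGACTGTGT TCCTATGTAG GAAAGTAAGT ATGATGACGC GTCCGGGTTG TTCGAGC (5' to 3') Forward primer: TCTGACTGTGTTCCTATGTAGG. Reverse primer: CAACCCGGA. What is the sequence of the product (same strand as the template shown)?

Forward primer TCTGACTGTGTTCCTATGTAGG is found on the top strand at positions 20–41.
Reverse complement of the reverse primer: TCCGGGTTG. This occurs on the top strand at positions 62–70.
The product is the template from position 20 through 70 (51 bp).

5'-TCTGACTGTGTTCCTATGTAGGAAAGTAAGTATGATGACGCGTCCGGGTTG-3'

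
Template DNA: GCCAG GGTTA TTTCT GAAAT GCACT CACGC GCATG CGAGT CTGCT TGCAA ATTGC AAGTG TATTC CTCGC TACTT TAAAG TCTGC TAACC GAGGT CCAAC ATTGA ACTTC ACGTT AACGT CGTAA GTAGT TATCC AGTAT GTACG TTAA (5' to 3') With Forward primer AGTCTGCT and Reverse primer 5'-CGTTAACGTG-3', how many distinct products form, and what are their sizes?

The forward primer AGTCTGCT matches the top strand at positions 38–45, 79–86.
The reverse primer's reverse complement is CACGTTAACG, matching at positions 110–119.
Each forward site pairs with the reverse site to give a product ending at position 119: sizes 82, 41 bp.

Two products: 82 bp, 41 bp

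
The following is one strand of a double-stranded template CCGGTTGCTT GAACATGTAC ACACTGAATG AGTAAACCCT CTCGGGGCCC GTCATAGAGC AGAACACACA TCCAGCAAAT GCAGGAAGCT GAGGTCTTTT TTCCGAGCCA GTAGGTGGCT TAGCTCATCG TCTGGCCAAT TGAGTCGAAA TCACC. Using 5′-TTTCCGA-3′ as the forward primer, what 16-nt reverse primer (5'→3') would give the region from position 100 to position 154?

The product's 3' end on the top strand is position 154.
The reverse primer anneals to the top strand over positions 139–154, i.e. to ATTGAGTCGAAATCAC.
Its sequence written 5'→3' is the reverse complement: GTGATTTCGACTCAAT.

5'-GTGATTTCGACTCAAT-3'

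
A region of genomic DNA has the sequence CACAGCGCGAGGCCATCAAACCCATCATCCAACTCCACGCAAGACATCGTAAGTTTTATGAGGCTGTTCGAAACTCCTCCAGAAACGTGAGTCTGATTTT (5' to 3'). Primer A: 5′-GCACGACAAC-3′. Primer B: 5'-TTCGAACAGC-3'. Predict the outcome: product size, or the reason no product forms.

No product — primer A has no binding site in the template.

Primer A (GCACGACAAC) does not match the top strand, and its reverse complement GTTGTCGTGC does not match either.
With no annealing site for primer A, no amplification occurs.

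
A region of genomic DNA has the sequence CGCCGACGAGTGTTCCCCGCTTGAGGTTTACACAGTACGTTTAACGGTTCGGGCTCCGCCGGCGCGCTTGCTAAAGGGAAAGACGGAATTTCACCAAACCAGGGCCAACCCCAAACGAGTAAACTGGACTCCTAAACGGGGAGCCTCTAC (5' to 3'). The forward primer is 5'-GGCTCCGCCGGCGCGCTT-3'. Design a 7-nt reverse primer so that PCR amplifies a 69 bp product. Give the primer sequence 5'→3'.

5'-ACTCGTT-3'

The forward primer binds at positions 52–69, so a 69 bp product ends at position 52 + 69 − 1 = 120.
The reverse primer anneals to the top strand over positions 114–120, i.e. to AACGAGT.
Its sequence written 5'→3' is the reverse complement: ACTCGTT.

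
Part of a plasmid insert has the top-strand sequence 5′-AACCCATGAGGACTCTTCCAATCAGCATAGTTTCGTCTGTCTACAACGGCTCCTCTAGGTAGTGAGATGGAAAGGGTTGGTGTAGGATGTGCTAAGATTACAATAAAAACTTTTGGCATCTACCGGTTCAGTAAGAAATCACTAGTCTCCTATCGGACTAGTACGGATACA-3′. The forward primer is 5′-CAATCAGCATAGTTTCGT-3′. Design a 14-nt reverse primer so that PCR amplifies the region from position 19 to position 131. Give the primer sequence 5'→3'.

5'-CTGAACCGGTAGAT-3'

The product's 3' end on the top strand is position 131.
The reverse primer anneals to the top strand over positions 118–131, i.e. to ATCTACCGGTTCAG.
Its sequence written 5'→3' is the reverse complement: CTGAACCGGTAGAT.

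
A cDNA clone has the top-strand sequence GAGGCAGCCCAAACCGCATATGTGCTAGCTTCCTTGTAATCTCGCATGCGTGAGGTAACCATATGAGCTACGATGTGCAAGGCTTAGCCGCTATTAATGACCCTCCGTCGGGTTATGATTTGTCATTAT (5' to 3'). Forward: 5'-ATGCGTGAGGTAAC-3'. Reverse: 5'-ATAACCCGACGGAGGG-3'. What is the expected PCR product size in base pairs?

The forward primer matches the template at positions 46–59.
Taking the reverse complement of ATAACCCGACGGAGGG gives CCCTCCGTCGGGTTAT, found at positions 101–116 on the template; the primer anneals here to the top strand with its 3' end pointing upstream.
Amplicon spans positions 46–116: 71 bp.

71 bp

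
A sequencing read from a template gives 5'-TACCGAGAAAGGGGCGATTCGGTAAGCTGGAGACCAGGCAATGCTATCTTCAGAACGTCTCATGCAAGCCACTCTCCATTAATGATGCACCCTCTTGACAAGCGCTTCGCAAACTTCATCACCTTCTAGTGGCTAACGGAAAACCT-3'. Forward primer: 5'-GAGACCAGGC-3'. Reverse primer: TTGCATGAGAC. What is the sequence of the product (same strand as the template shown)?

Scanning the template, GAGACCAGGC occurs at positions 30–39; this primer anneals to the bottom strand there with its 3' end pointing downstream.
Taking the reverse complement of TTGCATGAGAC gives GTCTCATGCAA, found at positions 57–67 on the template; the primer anneals here to the top strand with its 3' end pointing upstream.
The product is the template from position 30 through 67 (38 bp).

5'-GAGACCAGGCAATGCTATCTTCAGAACGTCTCATGCAA-3'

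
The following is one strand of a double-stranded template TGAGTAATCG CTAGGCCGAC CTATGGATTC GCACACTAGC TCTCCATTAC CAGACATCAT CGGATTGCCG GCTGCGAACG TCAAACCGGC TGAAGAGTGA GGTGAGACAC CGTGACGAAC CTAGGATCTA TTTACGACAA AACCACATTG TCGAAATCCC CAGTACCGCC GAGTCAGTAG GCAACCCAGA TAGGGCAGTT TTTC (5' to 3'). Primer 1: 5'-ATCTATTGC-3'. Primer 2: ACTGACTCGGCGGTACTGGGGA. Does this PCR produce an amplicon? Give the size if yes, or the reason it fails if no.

Primer 1 (ATCTATTGC) does not match the top strand, and its reverse complement GCAATAGAT does not match either.
With no annealing site for primer 1, no amplification occurs.

No product — primer 1 has no binding site in the template.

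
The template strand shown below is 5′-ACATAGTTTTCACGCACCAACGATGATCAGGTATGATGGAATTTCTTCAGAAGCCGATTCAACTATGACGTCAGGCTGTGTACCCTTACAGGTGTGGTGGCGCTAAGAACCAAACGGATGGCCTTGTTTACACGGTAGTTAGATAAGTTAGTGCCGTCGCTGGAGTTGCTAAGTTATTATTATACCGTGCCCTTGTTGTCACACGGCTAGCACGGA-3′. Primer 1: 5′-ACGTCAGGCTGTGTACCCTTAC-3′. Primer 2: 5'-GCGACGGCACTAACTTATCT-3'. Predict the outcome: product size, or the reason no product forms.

Primer 1 (ACGTCAGGCTGTGTACCCTTAC) matches the top strand at positions 68–89; it acts as a forward primer.
Primer 2's reverse complement is AGATAAGTTAGTGCCGTCGC, matching the top strand at positions 141–160; it acts as a reverse primer.
The 3' ends face each other across positions 68–160, giving a 93 bp product.

Yes — a 93 bp product.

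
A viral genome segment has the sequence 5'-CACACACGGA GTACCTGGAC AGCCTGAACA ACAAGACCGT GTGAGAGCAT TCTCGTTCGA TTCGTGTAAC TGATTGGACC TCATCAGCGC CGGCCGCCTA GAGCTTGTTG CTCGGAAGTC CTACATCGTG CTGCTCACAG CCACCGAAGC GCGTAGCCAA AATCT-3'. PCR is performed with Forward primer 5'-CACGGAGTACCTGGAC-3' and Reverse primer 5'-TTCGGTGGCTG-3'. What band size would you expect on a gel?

144 bp

Forward primer CACGGAGTACCTGGAC is found on the top strand at positions 5–20.
Taking the reverse complement of TTCGGTGGCTG gives CAGCCACCGAA, found at positions 138–148 on the template; the primer anneals here to the top strand with its 3' end pointing upstream.
The product runs from position 5 to position 148, so its length is 148 − 5 + 1 = 144 bp.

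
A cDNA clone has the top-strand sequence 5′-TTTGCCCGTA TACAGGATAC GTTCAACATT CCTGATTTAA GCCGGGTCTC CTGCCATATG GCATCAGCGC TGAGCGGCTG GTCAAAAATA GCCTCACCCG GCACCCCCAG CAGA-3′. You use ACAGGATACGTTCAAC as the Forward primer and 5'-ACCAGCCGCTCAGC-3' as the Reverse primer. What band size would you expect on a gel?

Scanning the template, ACAGGATACGTTCAAC occurs at positions 12–27; this primer anneals to the bottom strand there with its 3' end pointing downstream.
The reverse primer's reverse complement is GCTGAGCGGCTGGT, which matches the template at positions 69–82.
Amplicon spans positions 12–82: 71 bp.

71 bp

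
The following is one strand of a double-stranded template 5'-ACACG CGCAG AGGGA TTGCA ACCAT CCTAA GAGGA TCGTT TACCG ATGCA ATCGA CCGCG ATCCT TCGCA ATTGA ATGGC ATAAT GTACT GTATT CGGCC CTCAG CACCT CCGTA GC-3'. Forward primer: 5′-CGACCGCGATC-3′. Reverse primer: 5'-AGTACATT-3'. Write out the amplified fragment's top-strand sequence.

The forward primer matches the template at positions 53–63.
The reverse primer's reverse complement is AATGTACT, which matches the template at positions 83–90.
The product is the template from position 53 through 90 (38 bp).

5'-CGACCGCGATCCTTCGCAATTGAATGGCATAATGTACT-3'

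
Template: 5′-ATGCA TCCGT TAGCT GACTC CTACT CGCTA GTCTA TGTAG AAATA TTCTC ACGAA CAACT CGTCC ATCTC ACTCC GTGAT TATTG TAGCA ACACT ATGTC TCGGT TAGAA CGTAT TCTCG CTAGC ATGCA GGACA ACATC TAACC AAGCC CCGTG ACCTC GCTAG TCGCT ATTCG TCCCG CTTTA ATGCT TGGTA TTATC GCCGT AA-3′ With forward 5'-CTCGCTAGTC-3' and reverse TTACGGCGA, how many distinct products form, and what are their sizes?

Two products: 184 bp, 50 bp

The forward primer CTCGCTAGTC matches the top strand at positions 24–33, 158–167.
The reverse primer's reverse complement is TCGCCGTAA, matching at positions 199–207.
Each forward site pairs with the reverse site to give a product ending at position 207: sizes 184, 50 bp.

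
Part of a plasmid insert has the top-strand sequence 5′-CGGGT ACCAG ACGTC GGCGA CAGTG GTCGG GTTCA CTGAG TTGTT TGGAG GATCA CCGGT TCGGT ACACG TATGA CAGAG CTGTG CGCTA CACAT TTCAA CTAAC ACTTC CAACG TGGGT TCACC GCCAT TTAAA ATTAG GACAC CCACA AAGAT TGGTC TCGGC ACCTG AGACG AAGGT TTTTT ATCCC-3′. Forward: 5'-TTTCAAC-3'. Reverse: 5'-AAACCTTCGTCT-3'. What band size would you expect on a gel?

88 bp

The forward primer matches the template at positions 95–101.
Reverse complement of the reverse primer: AGACGAAGGTTT. This occurs on the top strand at positions 171–182.
Product length = (reverse-primer end) − (forward-primer start) + 1 = 182 − 95 + 1 = 88 bp.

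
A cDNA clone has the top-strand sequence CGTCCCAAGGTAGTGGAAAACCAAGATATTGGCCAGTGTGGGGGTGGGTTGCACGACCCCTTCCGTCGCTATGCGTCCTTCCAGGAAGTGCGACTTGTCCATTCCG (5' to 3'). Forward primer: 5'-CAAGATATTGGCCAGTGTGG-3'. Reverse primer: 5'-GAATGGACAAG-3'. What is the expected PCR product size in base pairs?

83 bp

Forward primer CAAGATATTGGCCAGTGTGG is found on the top strand at positions 22–41.
Reverse complement of the reverse primer: CTTGTCCATTC. This occurs on the top strand at positions 94–104.
Amplicon spans positions 22–104: 83 bp.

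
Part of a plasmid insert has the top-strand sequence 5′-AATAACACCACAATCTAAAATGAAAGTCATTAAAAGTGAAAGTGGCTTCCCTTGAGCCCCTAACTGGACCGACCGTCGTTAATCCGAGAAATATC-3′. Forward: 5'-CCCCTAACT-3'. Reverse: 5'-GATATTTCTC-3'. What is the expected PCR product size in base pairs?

Scanning the template, CCCCTAACT occurs at positions 57–65; this primer anneals to the bottom strand there with its 3' end pointing downstream.
Taking the reverse complement of GATATTTCTC gives GAGAAATATC, found at positions 86–95 on the template; the primer anneals here to the top strand with its 3' end pointing upstream.
Product length = (reverse-primer end) − (forward-primer start) + 1 = 95 − 57 + 1 = 39 bp.

39 bp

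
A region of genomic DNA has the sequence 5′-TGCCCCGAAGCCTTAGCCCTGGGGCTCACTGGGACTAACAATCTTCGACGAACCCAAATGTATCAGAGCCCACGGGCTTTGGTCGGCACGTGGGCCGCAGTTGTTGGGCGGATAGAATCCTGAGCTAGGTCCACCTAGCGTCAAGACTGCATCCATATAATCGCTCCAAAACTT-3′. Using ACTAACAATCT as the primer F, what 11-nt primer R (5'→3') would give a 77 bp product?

5'-CGCCCAACAAC-3'

The forward primer binds at positions 34–44, so a 77 bp product ends at position 34 + 77 − 1 = 110.
The reverse primer anneals to the top strand over positions 100–110, i.e. to GTTGTTGGGCG.
Its sequence written 5'→3' is the reverse complement: CGCCCAACAAC.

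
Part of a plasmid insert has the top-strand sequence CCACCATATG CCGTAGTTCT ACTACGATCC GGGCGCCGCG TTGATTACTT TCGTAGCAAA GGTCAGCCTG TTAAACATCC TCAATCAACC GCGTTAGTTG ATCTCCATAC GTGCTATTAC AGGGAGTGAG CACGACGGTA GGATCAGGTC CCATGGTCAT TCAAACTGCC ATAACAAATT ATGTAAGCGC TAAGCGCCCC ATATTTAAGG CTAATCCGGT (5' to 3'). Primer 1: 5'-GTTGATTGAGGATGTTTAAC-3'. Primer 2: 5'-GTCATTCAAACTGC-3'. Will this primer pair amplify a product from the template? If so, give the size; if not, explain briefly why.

No product — the primers' 3' ends point away from each other.

Primer 1 (GTTGATTGAGGATGTTTAAC) has reverse complement GTTAAACATCCTCAATCAAC, which matches the top strand at positions 70–89; primer 1 anneals to the top strand there with its 3' end pointing upstream toward position 70.
Primer 2 (GTCATTCAAACTGC) matches the top strand directly at positions 156–169; it anneals to the bottom strand with its 3' end pointing downstream toward position 169.
The 3' ends diverge (primer 1 extends toward position 1, primer 2 toward position 220), so the primers never converge on a shared product.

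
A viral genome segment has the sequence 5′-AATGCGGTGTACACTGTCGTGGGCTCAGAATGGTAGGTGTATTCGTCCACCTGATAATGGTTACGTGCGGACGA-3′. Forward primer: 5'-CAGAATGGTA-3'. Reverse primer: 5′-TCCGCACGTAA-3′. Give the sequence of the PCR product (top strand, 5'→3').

The forward primer matches the template at positions 26–35.
Taking the reverse complement of TCCGCACGTAA gives TTACGTGCGGA, found at positions 61–71 on the template; the primer anneals here to the top strand with its 3' end pointing upstream.
The product is the template from position 26 through 71 (46 bp).

5'-CAGAATGGTAGGTGTATTCGTCCACCTGATAATGGTTACGTGCGGA-3'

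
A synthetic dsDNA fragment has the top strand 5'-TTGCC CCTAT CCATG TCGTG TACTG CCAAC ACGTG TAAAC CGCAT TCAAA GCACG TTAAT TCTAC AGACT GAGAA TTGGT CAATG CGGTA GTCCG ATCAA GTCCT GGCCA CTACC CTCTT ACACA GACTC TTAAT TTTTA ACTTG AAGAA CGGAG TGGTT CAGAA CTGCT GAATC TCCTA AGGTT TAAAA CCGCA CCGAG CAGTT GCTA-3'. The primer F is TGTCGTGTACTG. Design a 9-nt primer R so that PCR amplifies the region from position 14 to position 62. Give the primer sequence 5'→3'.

5'-GAATTAACG-3'

The product's 3' end on the top strand is position 62.
The reverse primer anneals to the top strand over positions 54–62, i.e. to CGTTAATTC.
Its sequence written 5'→3' is the reverse complement: GAATTAACG.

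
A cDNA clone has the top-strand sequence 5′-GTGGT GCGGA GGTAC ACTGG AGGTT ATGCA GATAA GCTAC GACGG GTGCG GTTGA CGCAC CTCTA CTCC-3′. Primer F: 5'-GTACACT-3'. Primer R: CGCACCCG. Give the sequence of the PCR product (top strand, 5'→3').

5'-GTACACTGGAGGTTATGCAGATAAGCTACGACGGGTGCG-3'

Forward primer GTACACT is found on the top strand at positions 12–18.
Reverse complement of the reverse primer: CGGGTGCG. This occurs on the top strand at positions 43–50.
The product is the template from position 12 through 50 (39 bp).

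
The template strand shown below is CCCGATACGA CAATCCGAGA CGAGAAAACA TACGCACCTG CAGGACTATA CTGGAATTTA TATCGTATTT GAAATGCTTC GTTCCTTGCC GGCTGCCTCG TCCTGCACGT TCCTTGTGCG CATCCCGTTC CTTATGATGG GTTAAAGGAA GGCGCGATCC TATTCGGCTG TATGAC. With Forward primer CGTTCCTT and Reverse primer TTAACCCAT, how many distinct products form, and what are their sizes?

The forward primer CGTTCCTT matches the top strand at positions 80–87, 108–115, 126–133.
The reverse primer's reverse complement is ATGGGTTAA, matching at positions 137–145.
Each forward site pairs with the reverse site to give a product ending at position 145: sizes 66, 38, 20 bp.

Three products: 66 bp, 38 bp, 20 bp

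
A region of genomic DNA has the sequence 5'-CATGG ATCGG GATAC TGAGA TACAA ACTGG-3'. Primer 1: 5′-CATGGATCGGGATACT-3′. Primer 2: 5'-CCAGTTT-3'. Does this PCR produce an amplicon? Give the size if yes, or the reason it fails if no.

Yes — a 30 bp product.

Primer 1 (CATGGATCGGGATACT) matches the top strand at positions 1–16; it acts as a forward primer.
Primer 2's reverse complement is AAACTGG, matching the top strand at positions 24–30; it acts as a reverse primer.
The 3' ends face each other across positions 1–30, giving a 30 bp product.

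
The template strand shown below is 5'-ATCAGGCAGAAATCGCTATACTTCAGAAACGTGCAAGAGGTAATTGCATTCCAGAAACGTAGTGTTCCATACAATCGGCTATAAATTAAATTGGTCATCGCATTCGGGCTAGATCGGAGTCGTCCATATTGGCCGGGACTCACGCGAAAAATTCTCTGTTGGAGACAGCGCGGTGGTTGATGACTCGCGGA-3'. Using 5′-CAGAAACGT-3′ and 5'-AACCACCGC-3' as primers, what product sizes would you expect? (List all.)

155 bp, 127 bp

The forward primer CAGAAACGT matches the top strand at positions 24–32, 52–60.
The reverse primer's reverse complement is GCGGTGGTT, matching at positions 170–178.
Each forward site pairs with the reverse site to give a product ending at position 178: sizes 155, 127 bp.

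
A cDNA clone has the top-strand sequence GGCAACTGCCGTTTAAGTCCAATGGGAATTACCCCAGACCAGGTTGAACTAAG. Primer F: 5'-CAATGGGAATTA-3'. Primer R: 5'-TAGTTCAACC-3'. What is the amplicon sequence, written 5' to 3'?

Forward primer CAATGGGAATTA is found on the top strand at positions 20–31.
Reverse complement of the reverse primer: GGTTGAACTA. This occurs on the top strand at positions 42–51.
The product is the template from position 20 through 51 (32 bp).

5'-CAATGGGAATTACCCCAGACCAGGTTGAACTA-3'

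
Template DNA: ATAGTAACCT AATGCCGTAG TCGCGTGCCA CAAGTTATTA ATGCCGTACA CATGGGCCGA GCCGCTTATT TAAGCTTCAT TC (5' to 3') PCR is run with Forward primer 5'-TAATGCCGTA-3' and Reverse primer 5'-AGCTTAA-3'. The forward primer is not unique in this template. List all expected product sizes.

67 bp, 38 bp

The forward primer TAATGCCGTA matches the top strand at positions 10–19, 39–48.
The reverse primer's reverse complement is TTAAGCT, matching at positions 70–76.
Each forward site pairs with the reverse site to give a product ending at position 76: sizes 67, 38 bp.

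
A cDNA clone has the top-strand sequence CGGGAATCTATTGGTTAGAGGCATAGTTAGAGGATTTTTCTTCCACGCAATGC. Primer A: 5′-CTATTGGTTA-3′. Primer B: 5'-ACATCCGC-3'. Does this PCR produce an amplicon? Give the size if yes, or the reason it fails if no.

No product — primer B has no binding site in the template.

Primer B (ACATCCGC) does not match the top strand, and its reverse complement GCGGATGT does not match either.
With no annealing site for primer B, no amplification occurs.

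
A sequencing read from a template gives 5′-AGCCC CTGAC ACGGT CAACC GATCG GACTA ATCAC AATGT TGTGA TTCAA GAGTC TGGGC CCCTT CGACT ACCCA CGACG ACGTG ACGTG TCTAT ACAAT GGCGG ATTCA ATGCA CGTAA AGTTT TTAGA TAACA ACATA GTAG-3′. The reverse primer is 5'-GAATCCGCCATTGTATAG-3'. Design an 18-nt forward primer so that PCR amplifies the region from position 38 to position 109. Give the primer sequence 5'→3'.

5'-TGTTGTGATTCAAGAGTC-3'

The reverse primer's reverse complement CTATACAATGGCGGATTC matches the template at positions 92–109; the product starts at position 38.
The forward primer is identical to the top strand over positions 38–55: TGTTGTGATTCAAGAGTC.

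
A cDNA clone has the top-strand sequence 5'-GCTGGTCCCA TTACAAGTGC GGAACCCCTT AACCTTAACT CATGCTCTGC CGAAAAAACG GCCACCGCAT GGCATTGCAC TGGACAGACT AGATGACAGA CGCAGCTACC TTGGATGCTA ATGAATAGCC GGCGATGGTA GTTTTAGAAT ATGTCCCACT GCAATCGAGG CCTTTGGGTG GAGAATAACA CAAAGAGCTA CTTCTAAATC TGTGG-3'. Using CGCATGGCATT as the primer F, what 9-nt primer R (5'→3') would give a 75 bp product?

5'-TACCATCGC-3'

The forward primer binds at positions 66–76, so a 75 bp product ends at position 66 + 75 − 1 = 140.
The reverse primer anneals to the top strand over positions 132–140, i.e. to GCGATGGTA.
Its sequence written 5'→3' is the reverse complement: TACCATCGC.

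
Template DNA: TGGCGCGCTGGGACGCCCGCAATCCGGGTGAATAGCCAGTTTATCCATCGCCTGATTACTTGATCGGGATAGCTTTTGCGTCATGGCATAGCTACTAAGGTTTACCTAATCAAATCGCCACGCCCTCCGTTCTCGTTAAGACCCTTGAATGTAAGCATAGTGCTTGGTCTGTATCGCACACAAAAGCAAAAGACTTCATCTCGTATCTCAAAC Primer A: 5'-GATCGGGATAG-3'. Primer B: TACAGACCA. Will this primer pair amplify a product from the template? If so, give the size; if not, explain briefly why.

Yes — a 112 bp product.

Primer A (GATCGGGATAG) matches the top strand at positions 62–72; it acts as a forward primer.
Primer B's reverse complement is TGGTCTGTA, matching the top strand at positions 165–173; it acts as a reverse primer.
The 3' ends face each other across positions 62–173, giving a 112 bp product.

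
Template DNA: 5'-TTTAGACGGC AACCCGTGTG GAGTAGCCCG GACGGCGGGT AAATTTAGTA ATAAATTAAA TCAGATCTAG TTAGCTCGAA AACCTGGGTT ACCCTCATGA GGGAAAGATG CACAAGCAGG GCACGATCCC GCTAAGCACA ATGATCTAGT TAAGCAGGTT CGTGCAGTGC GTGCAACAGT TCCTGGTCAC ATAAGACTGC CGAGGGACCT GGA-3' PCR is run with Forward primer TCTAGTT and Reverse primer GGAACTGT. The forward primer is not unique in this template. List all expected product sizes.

118 bp, 39 bp

The forward primer TCTAGTT matches the top strand at positions 66–72, 145–151.
The reverse primer's reverse complement is ACAGTTCC, matching at positions 176–183.
Each forward site pairs with the reverse site to give a product ending at position 183: sizes 118, 39 bp.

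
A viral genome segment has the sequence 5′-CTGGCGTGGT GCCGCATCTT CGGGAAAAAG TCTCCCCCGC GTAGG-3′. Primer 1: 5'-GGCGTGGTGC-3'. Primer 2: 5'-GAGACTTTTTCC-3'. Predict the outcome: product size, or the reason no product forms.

Primer 1 (GGCGTGGTGC) matches the top strand at positions 3–12; it acts as a forward primer.
Primer 2's reverse complement is GGAAAAAGTCTC, matching the top strand at positions 23–34; it acts as a reverse primer.
The 3' ends face each other across positions 3–34, giving a 32 bp product.

Yes — a 32 bp product.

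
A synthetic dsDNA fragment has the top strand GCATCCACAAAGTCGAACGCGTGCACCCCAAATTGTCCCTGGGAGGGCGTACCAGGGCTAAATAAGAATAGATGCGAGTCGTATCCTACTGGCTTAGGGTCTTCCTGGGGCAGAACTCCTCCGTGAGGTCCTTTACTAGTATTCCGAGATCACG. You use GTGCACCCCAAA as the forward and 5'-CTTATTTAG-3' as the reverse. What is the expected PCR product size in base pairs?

Scanning the template, GTGCACCCCAAA occurs at positions 21–32; this primer anneals to the bottom strand there with its 3' end pointing downstream.
Taking the reverse complement of CTTATTTAG gives CTAAATAAG, found at positions 58–66 on the template; the primer anneals here to the top strand with its 3' end pointing upstream.
Amplicon spans positions 21–66: 46 bp.

46 bp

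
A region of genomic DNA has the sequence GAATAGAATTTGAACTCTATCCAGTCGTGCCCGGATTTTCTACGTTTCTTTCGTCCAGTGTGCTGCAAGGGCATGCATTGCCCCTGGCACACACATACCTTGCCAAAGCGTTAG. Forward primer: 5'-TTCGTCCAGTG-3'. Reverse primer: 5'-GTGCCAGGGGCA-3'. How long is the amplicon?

Scanning the template, TTCGTCCAGTG occurs at positions 50–60; this primer anneals to the bottom strand there with its 3' end pointing downstream.
Reverse complement of the reverse primer: TGCCCCTGGCAC. This occurs on the top strand at positions 79–90.
Amplicon spans positions 50–90: 41 bp.

41 bp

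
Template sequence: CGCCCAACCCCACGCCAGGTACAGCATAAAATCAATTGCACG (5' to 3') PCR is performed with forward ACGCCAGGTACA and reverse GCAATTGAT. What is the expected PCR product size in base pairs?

28 bp

Scanning the template, ACGCCAGGTACA occurs at positions 12–23; this primer anneals to the bottom strand there with its 3' end pointing downstream.
The reverse primer's reverse complement is ATCAATTGC, which matches the template at positions 31–39.
Product length = (reverse-primer end) − (forward-primer start) + 1 = 39 − 12 + 1 = 28 bp.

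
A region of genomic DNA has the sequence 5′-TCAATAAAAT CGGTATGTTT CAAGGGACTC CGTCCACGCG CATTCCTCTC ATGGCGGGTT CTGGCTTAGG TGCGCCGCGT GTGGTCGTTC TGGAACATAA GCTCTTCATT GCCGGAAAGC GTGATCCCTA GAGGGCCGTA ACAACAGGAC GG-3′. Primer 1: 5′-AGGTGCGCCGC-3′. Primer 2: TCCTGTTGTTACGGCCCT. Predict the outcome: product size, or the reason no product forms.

Yes — an 82 bp product.

Primer 1 (AGGTGCGCCGC) matches the top strand at positions 68–78; it acts as a forward primer.
Primer 2's reverse complement is AGGGCCGTAACAACAGGA, matching the top strand at positions 132–149; it acts as a reverse primer.
The 3' ends face each other across positions 68–149, giving an 82 bp product.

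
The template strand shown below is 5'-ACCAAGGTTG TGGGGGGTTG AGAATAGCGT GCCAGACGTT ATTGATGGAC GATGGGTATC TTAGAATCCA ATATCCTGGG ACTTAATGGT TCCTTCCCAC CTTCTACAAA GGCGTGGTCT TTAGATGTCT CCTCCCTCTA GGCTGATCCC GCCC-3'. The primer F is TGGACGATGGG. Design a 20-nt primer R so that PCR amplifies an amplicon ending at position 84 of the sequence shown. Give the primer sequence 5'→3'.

5'-AAGTCCCAGGATATTGGATT-3'

The forward primer binds at positions 46–56; the product's 3' end on the top strand is position 84.
The reverse primer anneals to the top strand over positions 65–84, i.e. to AATCCAATATCCTGGGACTT.
Its sequence written 5'→3' is the reverse complement: AAGTCCCAGGATATTGGATT.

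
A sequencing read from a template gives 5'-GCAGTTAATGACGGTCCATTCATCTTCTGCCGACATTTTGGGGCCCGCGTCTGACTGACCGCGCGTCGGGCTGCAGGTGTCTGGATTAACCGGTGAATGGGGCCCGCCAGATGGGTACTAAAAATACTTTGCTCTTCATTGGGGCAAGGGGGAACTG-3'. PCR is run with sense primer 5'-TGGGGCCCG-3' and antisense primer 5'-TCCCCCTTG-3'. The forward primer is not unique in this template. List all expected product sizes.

The forward primer TGGGGCCCG matches the top strand at positions 39–47, 98–106.
The reverse primer's reverse complement is CAAGGGGGA, matching at positions 145–153.
Each forward site pairs with the reverse site to give a product ending at position 153: sizes 115, 56 bp.

115 bp, 56 bp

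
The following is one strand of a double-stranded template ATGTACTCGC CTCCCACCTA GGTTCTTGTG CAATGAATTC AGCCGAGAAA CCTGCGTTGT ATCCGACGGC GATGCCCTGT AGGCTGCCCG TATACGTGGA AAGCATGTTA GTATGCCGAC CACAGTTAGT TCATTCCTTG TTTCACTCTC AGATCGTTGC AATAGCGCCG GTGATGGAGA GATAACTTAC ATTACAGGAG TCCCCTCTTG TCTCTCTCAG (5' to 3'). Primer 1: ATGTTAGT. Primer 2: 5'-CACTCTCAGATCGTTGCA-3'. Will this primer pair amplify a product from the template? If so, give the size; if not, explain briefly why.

Primer 1 (ATGTTAGT) matches the top strand at positions 105–112 (3' end points downstream).
Primer 2 (CACTCTCAGATCGTTGCA) also matches the top strand directly, at positions 144–161 — its reverse complement TGCAACGATCTGAGAGTG is not present.
Both primers anneal to the bottom strand with 3' ends pointing the same way, so neither can prime synthesis back toward the other.

No product — both primers anneal to the same strand and extend in the same direction.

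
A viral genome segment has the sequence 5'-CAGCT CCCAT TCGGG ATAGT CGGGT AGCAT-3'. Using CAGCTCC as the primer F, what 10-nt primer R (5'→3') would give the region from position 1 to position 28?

5'-GCTACCCGAC-3'

The product's 3' end on the top strand is position 28.
The reverse primer anneals to the top strand over positions 19–28, i.e. to GTCGGGTAGC.
Its sequence written 5'→3' is the reverse complement: GCTACCCGAC.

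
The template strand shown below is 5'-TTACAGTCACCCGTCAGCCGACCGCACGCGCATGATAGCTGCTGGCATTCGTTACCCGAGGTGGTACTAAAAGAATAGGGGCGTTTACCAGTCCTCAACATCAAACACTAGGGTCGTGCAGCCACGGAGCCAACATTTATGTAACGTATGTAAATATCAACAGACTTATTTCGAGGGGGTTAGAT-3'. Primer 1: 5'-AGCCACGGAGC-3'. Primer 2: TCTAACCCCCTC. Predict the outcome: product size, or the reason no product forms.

Primer 1 (AGCCACGGAGC) matches the top strand at positions 120–130; it acts as a forward primer.
Primer 2's reverse complement is GAGGGGGTTAGA, matching the top strand at positions 173–184; it acts as a reverse primer.
The 3' ends face each other across positions 120–184, giving a 65 bp product.

Yes — a 65 bp product.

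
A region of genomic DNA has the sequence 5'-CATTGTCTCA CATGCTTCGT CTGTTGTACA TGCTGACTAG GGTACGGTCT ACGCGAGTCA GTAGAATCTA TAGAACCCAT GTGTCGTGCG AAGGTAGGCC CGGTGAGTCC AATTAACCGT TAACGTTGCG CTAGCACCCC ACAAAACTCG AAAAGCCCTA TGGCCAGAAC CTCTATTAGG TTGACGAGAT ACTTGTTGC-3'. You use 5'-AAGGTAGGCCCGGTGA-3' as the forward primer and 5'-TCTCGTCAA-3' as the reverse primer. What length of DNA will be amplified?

99 bp

Forward primer AAGGTAGGCCCGGTGA is found on the top strand at positions 91–106.
Reverse complement of the reverse primer: TTGACGAGA. This occurs on the top strand at positions 181–189.
Product length = (reverse-primer end) − (forward-primer start) + 1 = 189 − 91 + 1 = 99 bp.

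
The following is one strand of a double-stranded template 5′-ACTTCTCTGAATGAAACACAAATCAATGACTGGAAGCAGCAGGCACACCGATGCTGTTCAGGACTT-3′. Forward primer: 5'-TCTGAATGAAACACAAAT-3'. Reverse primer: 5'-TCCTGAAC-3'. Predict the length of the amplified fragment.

Forward primer TCTGAATGAAACACAAAT is found on the top strand at positions 6–23.
Taking the reverse complement of TCCTGAAC gives GTTCAGGA, found at positions 56–63 on the template; the primer anneals here to the top strand with its 3' end pointing upstream.
The product runs from position 6 to position 63, so its length is 63 − 6 + 1 = 58 bp.

58 bp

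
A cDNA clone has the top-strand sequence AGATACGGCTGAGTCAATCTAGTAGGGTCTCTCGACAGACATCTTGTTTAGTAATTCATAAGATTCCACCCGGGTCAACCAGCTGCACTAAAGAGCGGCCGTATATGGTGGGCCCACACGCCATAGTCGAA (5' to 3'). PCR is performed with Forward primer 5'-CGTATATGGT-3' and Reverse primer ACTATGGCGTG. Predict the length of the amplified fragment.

The forward primer matches the template at positions 100–109.
Taking the reverse complement of ACTATGGCGTG gives CACGCCATAGT, found at positions 117–127 on the template; the primer anneals here to the top strand with its 3' end pointing upstream.
Amplicon spans positions 100–127: 28 bp.

28 bp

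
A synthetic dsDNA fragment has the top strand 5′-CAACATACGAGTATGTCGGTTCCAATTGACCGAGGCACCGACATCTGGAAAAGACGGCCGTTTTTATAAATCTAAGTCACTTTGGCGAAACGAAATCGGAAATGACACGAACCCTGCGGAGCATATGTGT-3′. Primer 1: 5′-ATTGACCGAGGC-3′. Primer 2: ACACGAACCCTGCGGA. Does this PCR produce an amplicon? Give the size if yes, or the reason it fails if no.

Primer 1 (ATTGACCGAGGC) matches the top strand at positions 25–36 (3' end points downstream).
Primer 2 (ACACGAACCCTGCGGA) also matches the top strand directly, at positions 105–120 — its reverse complement TCCGCAGGGTTCGTGT is not present.
Both primers anneal to the bottom strand with 3' ends pointing the same way, so neither can prime synthesis back toward the other.

No product — both primers anneal to the same strand and extend in the same direction.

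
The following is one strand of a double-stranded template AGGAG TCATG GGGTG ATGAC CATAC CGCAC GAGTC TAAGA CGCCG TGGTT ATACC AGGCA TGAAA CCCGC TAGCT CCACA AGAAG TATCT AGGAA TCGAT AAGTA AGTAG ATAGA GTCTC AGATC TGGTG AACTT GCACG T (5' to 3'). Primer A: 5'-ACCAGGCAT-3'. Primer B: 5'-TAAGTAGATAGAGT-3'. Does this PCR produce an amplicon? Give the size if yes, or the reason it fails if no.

No product — both primers anneal to the same strand and extend in the same direction.

Primer A (ACCAGGCAT) matches the top strand at positions 53–61 (3' end points downstream).
Primer B (TAAGTAGATAGAGT) also matches the top strand directly, at positions 104–117 — its reverse complement ACTCTATCTACTTA is not present.
Both primers anneal to the bottom strand with 3' ends pointing the same way, so neither can prime synthesis back toward the other.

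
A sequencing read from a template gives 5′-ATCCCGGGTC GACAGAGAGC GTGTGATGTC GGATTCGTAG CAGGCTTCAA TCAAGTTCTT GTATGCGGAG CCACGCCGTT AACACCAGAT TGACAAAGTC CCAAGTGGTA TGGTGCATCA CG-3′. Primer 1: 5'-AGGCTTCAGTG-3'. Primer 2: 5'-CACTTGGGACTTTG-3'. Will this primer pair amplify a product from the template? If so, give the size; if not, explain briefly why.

Primer 1 (AGGCTTCAGTG) does not match the top strand, and its reverse complement CACTGAAGCCT does not match either.
With no annealing site for primer 1, no amplification occurs.

No product — primer 1 has no binding site in the template.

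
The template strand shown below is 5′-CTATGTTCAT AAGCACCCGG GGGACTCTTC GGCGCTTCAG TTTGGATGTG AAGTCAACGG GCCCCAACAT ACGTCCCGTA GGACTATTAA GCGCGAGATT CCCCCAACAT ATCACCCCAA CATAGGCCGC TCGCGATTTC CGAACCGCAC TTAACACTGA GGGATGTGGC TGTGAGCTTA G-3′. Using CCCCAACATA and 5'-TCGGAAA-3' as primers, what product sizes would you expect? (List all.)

82 bp, 42 bp, 29 bp

The forward primer CCCCAACATA matches the top strand at positions 62–71, 102–111, 115–124.
The reverse primer's reverse complement is TTTCCGA, matching at positions 137–143.
Each forward site pairs with the reverse site to give a product ending at position 143: sizes 82, 42, 29 bp.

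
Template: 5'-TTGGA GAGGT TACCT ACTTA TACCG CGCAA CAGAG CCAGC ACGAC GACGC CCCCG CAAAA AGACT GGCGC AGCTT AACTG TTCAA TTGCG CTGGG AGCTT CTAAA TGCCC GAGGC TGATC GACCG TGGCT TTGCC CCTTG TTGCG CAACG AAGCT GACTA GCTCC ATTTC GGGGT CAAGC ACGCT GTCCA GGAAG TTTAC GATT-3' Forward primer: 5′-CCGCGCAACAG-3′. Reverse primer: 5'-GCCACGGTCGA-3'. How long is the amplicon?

107 bp

Scanning the template, CCGCGCAACAG occurs at positions 23–33; this primer anneals to the bottom strand there with its 3' end pointing downstream.
Reverse complement of the reverse primer: TCGACCGTGGC. This occurs on the top strand at positions 119–129.
The product runs from position 23 to position 129, so its length is 129 − 23 + 1 = 107 bp.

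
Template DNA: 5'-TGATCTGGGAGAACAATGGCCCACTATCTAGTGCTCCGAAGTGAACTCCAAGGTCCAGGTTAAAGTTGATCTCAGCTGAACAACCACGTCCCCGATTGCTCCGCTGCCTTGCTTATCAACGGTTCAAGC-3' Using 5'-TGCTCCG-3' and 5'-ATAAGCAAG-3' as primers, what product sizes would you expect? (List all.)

The forward primer TGCTCCG matches the top strand at positions 32–38, 97–103.
The reverse primer's reverse complement is CTTGCTTAT, matching at positions 108–116.
Each forward site pairs with the reverse site to give a product ending at position 116: sizes 85, 20 bp.

85 bp, 20 bp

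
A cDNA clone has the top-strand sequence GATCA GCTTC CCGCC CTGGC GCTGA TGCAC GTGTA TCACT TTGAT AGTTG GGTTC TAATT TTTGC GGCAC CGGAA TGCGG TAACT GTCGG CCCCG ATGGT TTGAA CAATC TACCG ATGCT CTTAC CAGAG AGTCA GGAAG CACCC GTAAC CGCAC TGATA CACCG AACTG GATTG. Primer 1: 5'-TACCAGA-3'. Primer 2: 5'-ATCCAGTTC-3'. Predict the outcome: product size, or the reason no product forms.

Yes — a 51 bp product.

Primer 1 (TACCAGA) matches the top strand at positions 123–129; it acts as a forward primer.
Primer 2's reverse complement is GAACTGGAT, matching the top strand at positions 165–173; it acts as a reverse primer.
The 3' ends face each other across positions 123–173, giving a 51 bp product.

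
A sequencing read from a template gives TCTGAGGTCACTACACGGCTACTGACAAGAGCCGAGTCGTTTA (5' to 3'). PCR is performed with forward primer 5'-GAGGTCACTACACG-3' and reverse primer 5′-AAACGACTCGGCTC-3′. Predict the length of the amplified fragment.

The forward primer matches the template at positions 4–17.
Taking the reverse complement of AAACGACTCGGCTC gives GAGCCGAGTCGTTT, found at positions 29–42 on the template; the primer anneals here to the top strand with its 3' end pointing upstream.
The product runs from position 4 to position 42, so its length is 42 − 4 + 1 = 39 bp.

39 bp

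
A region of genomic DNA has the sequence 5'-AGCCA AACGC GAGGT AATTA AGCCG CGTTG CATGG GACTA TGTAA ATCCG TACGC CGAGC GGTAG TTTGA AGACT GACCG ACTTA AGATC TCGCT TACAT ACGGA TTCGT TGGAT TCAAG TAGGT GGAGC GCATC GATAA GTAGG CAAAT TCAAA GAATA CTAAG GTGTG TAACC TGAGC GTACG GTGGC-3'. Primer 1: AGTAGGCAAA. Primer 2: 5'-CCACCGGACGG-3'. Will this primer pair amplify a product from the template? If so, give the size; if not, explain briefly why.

No product — primer 2 has no binding site in the template.

Primer 2 (CCACCGGACGG) does not match the top strand, and its reverse complement CCGTCCGGTGG does not match either.
With no annealing site for primer 2, no amplification occurs.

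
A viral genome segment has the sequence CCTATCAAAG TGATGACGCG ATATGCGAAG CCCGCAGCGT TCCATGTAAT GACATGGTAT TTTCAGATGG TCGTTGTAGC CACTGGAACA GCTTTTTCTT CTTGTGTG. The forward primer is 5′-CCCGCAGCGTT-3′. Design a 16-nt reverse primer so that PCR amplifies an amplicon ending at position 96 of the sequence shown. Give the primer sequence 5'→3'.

The forward primer binds at positions 31–41; the product's 3' end on the top strand is position 96.
The reverse primer anneals to the top strand over positions 81–96, i.e. to CACTGGAACAGCTTTT.
Its sequence written 5'→3' is the reverse complement: AAAAGCTGTTCCAGTG.

5'-AAAAGCTGTTCCAGTG-3'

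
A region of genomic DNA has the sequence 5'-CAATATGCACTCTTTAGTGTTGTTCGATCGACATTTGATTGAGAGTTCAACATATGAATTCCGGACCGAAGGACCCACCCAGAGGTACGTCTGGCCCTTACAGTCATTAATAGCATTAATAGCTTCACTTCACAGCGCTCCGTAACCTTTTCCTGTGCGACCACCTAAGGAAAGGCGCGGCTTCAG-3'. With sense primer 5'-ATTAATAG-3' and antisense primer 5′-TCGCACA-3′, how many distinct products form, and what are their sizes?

Two products: 55 bp, 46 bp

The forward primer ATTAATAG matches the top strand at positions 106–113, 115–122.
The reverse primer's reverse complement is TGTGCGA, matching at positions 154–160.
Each forward site pairs with the reverse site to give a product ending at position 160: sizes 55, 46 bp.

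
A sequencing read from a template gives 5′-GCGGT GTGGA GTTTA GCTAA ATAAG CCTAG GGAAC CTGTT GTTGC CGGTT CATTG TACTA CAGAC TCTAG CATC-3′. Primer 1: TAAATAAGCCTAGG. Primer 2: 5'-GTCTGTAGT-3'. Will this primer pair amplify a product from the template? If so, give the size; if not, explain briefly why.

Yes — a 48 bp product.

Primer 1 (TAAATAAGCCTAGG) matches the top strand at positions 18–31; it acts as a forward primer.
Primer 2's reverse complement is ACTACAGAC, matching the top strand at positions 57–65; it acts as a reverse primer.
The 3' ends face each other across positions 18–65, giving a 48 bp product.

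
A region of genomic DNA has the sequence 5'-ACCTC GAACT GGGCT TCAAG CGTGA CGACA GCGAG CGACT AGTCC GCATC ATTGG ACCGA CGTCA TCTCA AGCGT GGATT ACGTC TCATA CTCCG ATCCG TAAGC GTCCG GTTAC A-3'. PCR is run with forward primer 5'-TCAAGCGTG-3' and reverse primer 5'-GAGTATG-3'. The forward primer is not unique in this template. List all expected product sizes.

78 bp, 26 bp

The forward primer TCAAGCGTG matches the top strand at positions 16–24, 68–76.
The reverse primer's reverse complement is CATACTC, matching at positions 87–93.
Each forward site pairs with the reverse site to give a product ending at position 93: sizes 78, 26 bp.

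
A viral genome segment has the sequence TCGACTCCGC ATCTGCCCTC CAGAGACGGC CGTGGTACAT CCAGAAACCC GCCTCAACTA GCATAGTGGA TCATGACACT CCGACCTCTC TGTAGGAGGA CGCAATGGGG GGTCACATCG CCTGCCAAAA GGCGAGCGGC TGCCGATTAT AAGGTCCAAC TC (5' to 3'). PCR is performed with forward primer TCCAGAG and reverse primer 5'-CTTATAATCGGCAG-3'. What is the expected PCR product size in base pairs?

Scanning the template, TCCAGAG occurs at positions 19–25; this primer anneals to the bottom strand there with its 3' end pointing downstream.
The reverse primer's reverse complement is CTGCCGATTATAAG, which matches the template at positions 140–153.
Amplicon spans positions 19–153: 135 bp.

135 bp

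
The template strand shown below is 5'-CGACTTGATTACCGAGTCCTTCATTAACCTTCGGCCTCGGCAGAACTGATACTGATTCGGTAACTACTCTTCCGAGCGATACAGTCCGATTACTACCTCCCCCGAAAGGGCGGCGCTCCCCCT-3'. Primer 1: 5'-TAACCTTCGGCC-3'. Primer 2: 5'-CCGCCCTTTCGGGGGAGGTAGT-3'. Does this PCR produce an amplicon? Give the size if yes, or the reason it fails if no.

Yes — an 89 bp product.

Primer 1 (TAACCTTCGGCC) matches the top strand at positions 25–36; it acts as a forward primer.
Primer 2's reverse complement is ACTACCTCCCCCGAAAGGGCGG, matching the top strand at positions 92–113; it acts as a reverse primer.
The 3' ends face each other across positions 25–113, giving an 89 bp product.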